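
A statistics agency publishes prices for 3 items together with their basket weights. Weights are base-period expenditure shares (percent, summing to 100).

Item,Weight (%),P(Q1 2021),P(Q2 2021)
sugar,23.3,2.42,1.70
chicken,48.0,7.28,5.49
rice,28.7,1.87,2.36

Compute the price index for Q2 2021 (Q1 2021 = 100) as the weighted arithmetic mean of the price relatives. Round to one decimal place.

sugar: 23.3 × (1.70/2.42) = 23.3 × 0.702479 = 16.3678
chicken: 48.0 × (5.49/7.28) = 48.0 × 0.754121 = 36.1978
rice: 28.7 × (2.36/1.87) = 28.7 × 1.262032 = 36.2203
Index = Σ wᵢ·(p₁ᵢ/p₀ᵢ) = 16.3678 + 36.1978 + 36.2203 = 88.7859

88.8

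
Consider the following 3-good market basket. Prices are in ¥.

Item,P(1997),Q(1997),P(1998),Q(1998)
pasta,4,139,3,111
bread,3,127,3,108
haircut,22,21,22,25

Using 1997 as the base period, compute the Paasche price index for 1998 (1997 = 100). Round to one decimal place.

Paasche price index uses current-period quantities as weights.
ΣP(1998)·Q(1998) = 3×111 + 3×108 + 22×25 = 333 + 324 + 550 = 1207
ΣP(1997)·Q(1998) = 4×111 + 3×108 + 22×25 = 444 + 324 + 550 = 1318
Index = 1207 / 1318 × 100 = 91.5781

91.6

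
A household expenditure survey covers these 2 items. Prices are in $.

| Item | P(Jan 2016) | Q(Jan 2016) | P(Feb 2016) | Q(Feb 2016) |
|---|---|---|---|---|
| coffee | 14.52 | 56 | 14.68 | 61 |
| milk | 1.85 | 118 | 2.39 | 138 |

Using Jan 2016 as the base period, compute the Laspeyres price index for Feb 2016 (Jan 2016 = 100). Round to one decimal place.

107.0

Laspeyres price index uses base-period quantities as weights.
ΣP(Feb 2016)·Q(Jan 2016) = 14.68×56 + 2.39×118 = 822.08 + 282.02 = 1104.1
ΣP(Jan 2016)·Q(Jan 2016) = 14.52×56 + 1.85×118 = 813.12 + 218.3 = 1031.42
Index = 1104.1 / 1031.42 × 100 = 107.0466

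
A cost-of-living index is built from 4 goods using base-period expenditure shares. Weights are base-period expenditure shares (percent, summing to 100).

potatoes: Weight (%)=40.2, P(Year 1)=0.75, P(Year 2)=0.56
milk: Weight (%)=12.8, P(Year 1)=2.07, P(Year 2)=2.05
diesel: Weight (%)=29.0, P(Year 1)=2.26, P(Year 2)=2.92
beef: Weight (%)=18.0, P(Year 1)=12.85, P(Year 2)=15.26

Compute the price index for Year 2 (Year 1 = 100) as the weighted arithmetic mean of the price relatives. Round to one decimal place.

101.5

potatoes: 40.2 × (0.56/0.75) = 40.2 × 0.746667 = 30.0160
milk: 12.8 × (2.05/2.07) = 12.8 × 0.990338 = 12.6763
diesel: 29.0 × (2.92/2.26) = 29.0 × 1.292035 = 37.4690
beef: 18.0 × (15.26/12.85) = 18.0 × 1.187549 = 21.3759
Index = Σ wᵢ·(p₁ᵢ/p₀ᵢ) = 30.0160 + 12.6763 + 37.4690 + 21.3759 = 101.5372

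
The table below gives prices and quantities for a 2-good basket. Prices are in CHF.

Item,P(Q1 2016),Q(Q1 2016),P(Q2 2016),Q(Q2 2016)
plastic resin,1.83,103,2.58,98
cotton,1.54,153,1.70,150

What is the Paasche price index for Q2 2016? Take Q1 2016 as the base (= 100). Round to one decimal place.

123.8

Paasche price index uses current-period quantities as weights.
ΣP(Q2 2016)·Q(Q2 2016) = 2.58×98 + 1.70×150 = 252.84 + 255 = 507.84
ΣP(Q1 2016)·Q(Q2 2016) = 1.83×98 + 1.54×150 = 179.34 + 231 = 410.34
Index = 507.84 / 410.34 × 100 = 123.7608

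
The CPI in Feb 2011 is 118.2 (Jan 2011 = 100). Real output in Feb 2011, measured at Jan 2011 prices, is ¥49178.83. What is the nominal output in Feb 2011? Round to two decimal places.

Nominal = Real × (Index/100) = 49178.83 × (118.2/100)
        = 49178.83 × 1.182 = 58129.3771

58129.38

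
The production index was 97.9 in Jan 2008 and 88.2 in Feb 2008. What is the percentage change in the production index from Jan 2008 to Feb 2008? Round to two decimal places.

-9.91%

Change = (88.2 − 97.9) / 97.9 × 100
       = -9.7 / 97.9 × 100 = -9.9081%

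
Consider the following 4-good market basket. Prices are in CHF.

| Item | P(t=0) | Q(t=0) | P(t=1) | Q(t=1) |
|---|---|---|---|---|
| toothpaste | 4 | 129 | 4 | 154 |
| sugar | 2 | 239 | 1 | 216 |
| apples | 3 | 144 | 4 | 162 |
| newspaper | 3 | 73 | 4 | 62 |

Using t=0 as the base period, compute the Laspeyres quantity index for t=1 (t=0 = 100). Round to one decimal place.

104.6

Laspeyres quantity index uses base-period prices as weights.
ΣP(t=0)·Q(t=1) = 4×154 + 2×216 + 3×162 + 3×62 = 616 + 432 + 486 + 186 = 1720
ΣP(t=0)·Q(t=0) = 4×129 + 2×239 + 3×144 + 3×73 = 516 + 478 + 432 + 219 = 1645
Index = 1720 / 1645 × 100 = 104.5593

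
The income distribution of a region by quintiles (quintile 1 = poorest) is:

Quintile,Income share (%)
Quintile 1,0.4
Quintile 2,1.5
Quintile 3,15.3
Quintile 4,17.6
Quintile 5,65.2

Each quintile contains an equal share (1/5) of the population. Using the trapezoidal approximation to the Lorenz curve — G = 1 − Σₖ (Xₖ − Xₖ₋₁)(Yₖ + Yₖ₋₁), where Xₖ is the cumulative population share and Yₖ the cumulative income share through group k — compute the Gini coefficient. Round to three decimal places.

0.583

Cumulative income shares Yₖ: 0.0040, 0.0190, 0.1720, 0.3480, 1.0000
Σ (Xₖ−Xₖ₋₁)(Yₖ+Yₖ₋₁) = (1/5)(0.0040+0.0000) + (1/5)(0.0190+0.0040) + (1/5)(0.1720+0.0190) + (1/5)(0.3480+0.1720) + (1/5)(1.0000+0.3480)
  = 0.0008 + 0.0046 + 0.0382 + 0.1040 + 0.2696 = 0.4172
G = 1 − 0.4172 = 0.5828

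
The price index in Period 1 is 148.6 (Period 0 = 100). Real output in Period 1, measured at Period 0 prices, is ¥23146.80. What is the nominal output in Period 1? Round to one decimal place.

34396.1

Nominal = Real × (Index/100) = 23146.80 × (148.6/100)
        = 23146.80 × 1.486 = 34396.1448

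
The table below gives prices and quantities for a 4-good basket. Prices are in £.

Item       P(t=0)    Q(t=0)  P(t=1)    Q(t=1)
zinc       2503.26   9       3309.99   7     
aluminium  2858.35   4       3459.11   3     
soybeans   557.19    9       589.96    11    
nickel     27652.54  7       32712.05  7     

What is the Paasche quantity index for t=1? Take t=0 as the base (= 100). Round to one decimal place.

96.8

Paasche quantity index uses current-period prices as weights.
ΣP(t=1)·Q(t=1) = 3309.99×7 + 3459.11×3 + 589.96×11 + 32712.05×7 = 23169.93 + 10377.33 + 6489.56 + 228984.35 = 269021.17
ΣP(t=1)·Q(t=0) = 3309.99×9 + 3459.11×4 + 589.96×9 + 32712.05×7 = 29789.91 + 13836.44 + 5309.64 + 228984.35 = 277920.34
Index = 269021.17 / 277920.34 × 100 = 96.7979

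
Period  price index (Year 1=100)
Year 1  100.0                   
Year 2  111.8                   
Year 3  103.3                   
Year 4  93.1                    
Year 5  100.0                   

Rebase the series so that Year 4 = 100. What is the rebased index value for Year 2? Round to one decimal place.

120.1

Rebased(Year 2) = 111.8 / 93.1 × 100 = 120.0859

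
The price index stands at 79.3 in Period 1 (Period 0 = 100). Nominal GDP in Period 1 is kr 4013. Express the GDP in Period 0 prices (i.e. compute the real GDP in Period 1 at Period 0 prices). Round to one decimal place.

5060.5

Real = Nominal ÷ (Index/100) = 4013 ÷ (79.3/100)
     = 4013 ÷ 0.793 = 5060.5296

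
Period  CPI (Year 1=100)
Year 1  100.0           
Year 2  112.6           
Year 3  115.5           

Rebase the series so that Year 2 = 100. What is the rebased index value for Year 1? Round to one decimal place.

88.8

Rebased(Year 1) = 100.0 / 112.6 × 100 = 88.8099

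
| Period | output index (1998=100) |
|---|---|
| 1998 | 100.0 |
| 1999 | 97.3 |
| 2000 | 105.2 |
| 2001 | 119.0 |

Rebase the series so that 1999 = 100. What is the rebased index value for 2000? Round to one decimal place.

Rebased(2000) = 105.2 / 97.3 × 100 = 108.1192

108.1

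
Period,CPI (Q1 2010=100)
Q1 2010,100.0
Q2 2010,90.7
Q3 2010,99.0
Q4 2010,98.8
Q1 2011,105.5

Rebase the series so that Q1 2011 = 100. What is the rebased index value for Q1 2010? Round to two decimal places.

94.79

Rebased(Q1 2010) = 100.0 / 105.5 × 100 = 94.7867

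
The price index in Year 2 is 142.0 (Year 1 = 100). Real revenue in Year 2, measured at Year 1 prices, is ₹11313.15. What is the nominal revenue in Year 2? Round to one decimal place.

16064.7

Nominal = Real × (Index/100) = 11313.15 × (142.0/100)
        = 11313.15 × 1.420 = 16064.6730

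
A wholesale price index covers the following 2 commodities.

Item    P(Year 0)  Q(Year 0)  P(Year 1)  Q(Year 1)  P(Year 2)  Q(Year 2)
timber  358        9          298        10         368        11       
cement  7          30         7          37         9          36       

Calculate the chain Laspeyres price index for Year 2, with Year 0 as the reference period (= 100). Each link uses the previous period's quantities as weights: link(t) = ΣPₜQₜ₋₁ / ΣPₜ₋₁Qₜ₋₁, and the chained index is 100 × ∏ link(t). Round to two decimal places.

Link Year 0→Year 1:
ΣP(Year 1)Q(Year 0) = 298×9 + 7×30 = 2682 + 210 = 2892
ΣP(Year 0)Q(Year 0) = 358×9 + 7×30 = 3222 + 210 = 3432
link = 2892/3432 = 0.842657
Link Year 1→Year 2:
ΣP(Year 2)Q(Year 1) = 368×10 + 9×37 = 3680 + 333 = 4013
ΣP(Year 1)Q(Year 1) = 298×10 + 7×37 = 2980 + 259 = 3239
link = 4013/3239 = 1.238963
Chained index = 100 × 0.842657 × 1.238963 = 104.4021

104.40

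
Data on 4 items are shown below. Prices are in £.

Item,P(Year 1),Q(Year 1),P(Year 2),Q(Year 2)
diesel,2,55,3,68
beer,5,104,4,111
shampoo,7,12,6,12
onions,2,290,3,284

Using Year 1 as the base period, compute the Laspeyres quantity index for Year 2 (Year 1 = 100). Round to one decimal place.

103.8

Laspeyres quantity index uses base-period prices as weights.
ΣP(Year 1)·Q(Year 2) = 2×68 + 5×111 + 7×12 + 2×284 = 136 + 555 + 84 + 568 = 1343
ΣP(Year 1)·Q(Year 1) = 2×55 + 5×104 + 7×12 + 2×290 = 110 + 520 + 84 + 580 = 1294
Index = 1343 / 1294 × 100 = 103.7867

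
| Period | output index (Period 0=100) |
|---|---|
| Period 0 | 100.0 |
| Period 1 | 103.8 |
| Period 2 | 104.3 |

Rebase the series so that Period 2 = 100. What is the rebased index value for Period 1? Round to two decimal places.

Rebased(Period 1) = 103.8 / 104.3 × 100 = 99.5206

99.52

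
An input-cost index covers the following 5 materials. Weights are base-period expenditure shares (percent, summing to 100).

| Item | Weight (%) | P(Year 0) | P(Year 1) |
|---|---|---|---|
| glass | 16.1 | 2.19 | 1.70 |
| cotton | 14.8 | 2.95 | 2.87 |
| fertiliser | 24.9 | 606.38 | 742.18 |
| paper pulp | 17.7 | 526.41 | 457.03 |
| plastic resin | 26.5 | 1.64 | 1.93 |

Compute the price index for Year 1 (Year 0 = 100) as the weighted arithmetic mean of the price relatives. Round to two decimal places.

glass: 16.1 × (1.70/2.19) = 16.1 × 0.776256 = 12.4977
cotton: 14.8 × (2.87/2.95) = 14.8 × 0.972881 = 14.3986
fertiliser: 24.9 × (742.18/606.38) = 24.9 × 1.223952 = 30.4764
paper pulp: 17.7 × (457.03/526.41) = 17.7 × 0.868202 = 15.3672
plastic resin: 26.5 × (1.93/1.64) = 26.5 × 1.176829 = 31.1860
Index = Σ wᵢ·(p₁ᵢ/p₀ᵢ) = 12.4977 + 14.3986 + 30.4764 + 15.3672 + 31.1860 = 103.9259

103.93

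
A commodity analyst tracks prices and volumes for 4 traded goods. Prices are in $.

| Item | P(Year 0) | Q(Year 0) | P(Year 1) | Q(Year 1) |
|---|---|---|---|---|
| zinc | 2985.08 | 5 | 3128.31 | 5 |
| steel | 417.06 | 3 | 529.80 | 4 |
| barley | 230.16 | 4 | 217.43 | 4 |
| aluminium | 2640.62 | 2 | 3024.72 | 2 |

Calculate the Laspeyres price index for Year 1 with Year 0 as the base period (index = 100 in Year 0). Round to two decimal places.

107.92

Laspeyres price index uses base-period quantities as weights.
ΣP(Year 1)·Q(Year 0) = 3128.31×5 + 529.80×3 + 217.43×4 + 3024.72×2 = 15641.55 + 1589.4 + 869.72 + 6049.44 = 24150.11
ΣP(Year 0)·Q(Year 0) = 2985.08×5 + 417.06×3 + 230.16×4 + 2640.62×2 = 14925.4 + 1251.18 + 920.64 + 5281.24 = 22378.46
Index = 24150.11 / 22378.46 × 100 = 107.9168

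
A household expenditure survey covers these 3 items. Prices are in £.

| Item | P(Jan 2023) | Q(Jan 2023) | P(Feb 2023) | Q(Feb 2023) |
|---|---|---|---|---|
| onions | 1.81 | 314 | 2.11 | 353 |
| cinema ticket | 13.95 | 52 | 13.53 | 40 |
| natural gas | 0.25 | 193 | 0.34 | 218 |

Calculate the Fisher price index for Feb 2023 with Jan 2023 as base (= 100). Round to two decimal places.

107.68

Laspeyres component (base-period weights):
ΣP(Feb 2023)Q(Jan 2023) = 2.11×314 + 13.53×52 + 0.34×193 = 662.54 + 703.56 + 65.62 = 1431.72
ΣP(Jan 2023)Q(Jan 2023) = 1.81×314 + 13.95×52 + 0.25×193 = 568.34 + 725.4 + 48.25 = 1341.99
L = 1431.72 / 1341.99 × 100 = 106.6863
Paasche component (current-period weights):
ΣP(Feb 2023)Q(Feb 2023) = 2.11×353 + 13.53×40 + 0.34×218 = 744.83 + 541.2 + 74.12 = 1360.15
ΣP(Jan 2023)Q(Feb 2023) = 1.81×353 + 13.95×40 + 0.25×218 = 638.93 + 558 + 54.5 = 1251.43
P = 1360.15 / 1251.43 × 100 = 108.6877
Fisher = √(L × P) = √(106.6863 × 108.6877) = 107.6824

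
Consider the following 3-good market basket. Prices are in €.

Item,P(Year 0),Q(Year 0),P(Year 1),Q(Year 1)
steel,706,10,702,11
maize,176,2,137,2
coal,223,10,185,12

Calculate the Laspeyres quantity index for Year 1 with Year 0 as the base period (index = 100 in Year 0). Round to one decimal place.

Laspeyres quantity index uses base-period prices as weights.
ΣP(Year 0)·Q(Year 1) = 706×11 + 176×2 + 223×12 = 7766 + 352 + 2676 = 10794
ΣP(Year 0)·Q(Year 0) = 706×10 + 176×2 + 223×10 = 7060 + 352 + 2230 = 9642
Index = 10794 / 9642 × 100 = 111.9477

111.9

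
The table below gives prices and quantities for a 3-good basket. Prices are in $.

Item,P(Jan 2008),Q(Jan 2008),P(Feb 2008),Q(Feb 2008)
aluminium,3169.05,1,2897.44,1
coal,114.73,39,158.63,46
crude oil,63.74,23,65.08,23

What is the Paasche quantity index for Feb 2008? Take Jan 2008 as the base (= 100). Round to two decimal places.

Paasche quantity index uses current-period prices as weights.
ΣP(Feb 2008)·Q(Feb 2008) = 2897.44×1 + 158.63×46 + 65.08×23 = 2897.44 + 7296.98 + 1496.84 = 11691.26
ΣP(Feb 2008)·Q(Jan 2008) = 2897.44×1 + 158.63×39 + 65.08×23 = 2897.44 + 6186.57 + 1496.84 = 10580.85
Index = 11691.26 / 10580.85 × 100 = 110.4945

110.49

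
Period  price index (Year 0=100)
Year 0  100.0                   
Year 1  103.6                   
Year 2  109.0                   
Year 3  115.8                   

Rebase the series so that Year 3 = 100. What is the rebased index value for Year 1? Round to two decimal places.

Rebased(Year 1) = 103.6 / 115.8 × 100 = 89.4646

89.46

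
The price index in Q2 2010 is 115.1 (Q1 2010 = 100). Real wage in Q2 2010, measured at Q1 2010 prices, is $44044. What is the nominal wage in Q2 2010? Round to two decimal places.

Nominal = Real × (Index/100) = 44044 × (115.1/100)
        = 44044 × 1.151 = 50694.6440

50694.64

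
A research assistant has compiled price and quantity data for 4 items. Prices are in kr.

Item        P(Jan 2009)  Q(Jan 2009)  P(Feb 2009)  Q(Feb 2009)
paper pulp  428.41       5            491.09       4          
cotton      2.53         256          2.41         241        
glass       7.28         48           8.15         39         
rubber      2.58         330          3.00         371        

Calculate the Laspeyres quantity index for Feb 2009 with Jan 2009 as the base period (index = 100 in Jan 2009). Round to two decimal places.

Laspeyres quantity index uses base-period prices as weights.
ΣP(Jan 2009)·Q(Feb 2009) = 428.41×4 + 2.53×241 + 7.28×39 + 2.58×371 = 1713.64 + 609.73 + 283.92 + 957.18 = 3564.47
ΣP(Jan 2009)·Q(Jan 2009) = 428.41×5 + 2.53×256 + 7.28×48 + 2.58×330 = 2142.05 + 647.68 + 349.44 + 851.4 = 3990.57
Index = 3564.47 / 3990.57 × 100 = 89.3223

89.32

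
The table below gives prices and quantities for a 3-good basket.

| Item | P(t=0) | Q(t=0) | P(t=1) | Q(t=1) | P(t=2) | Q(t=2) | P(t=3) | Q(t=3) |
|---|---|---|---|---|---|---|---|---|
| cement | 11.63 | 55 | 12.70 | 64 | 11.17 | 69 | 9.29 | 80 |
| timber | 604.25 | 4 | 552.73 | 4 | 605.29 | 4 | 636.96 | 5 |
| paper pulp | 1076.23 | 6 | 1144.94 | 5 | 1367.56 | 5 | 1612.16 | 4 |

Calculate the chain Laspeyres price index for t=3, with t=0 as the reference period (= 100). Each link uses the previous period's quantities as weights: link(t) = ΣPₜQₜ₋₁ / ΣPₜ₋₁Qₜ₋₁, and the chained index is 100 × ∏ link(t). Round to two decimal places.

Link t=0→t=1:
ΣP(t=1)Q(t=0) = 12.70×55 + 552.73×4 + 1144.94×6 = 698.5 + 2210.92 + 6869.64 = 9779.06
ΣP(t=0)Q(t=0) = 11.63×55 + 604.25×4 + 1076.23×6 = 639.65 + 2417 + 6457.38 = 9514.03
link = 9779.06/9514.03 = 1.027857
Link t=1→t=2:
ΣP(t=2)Q(t=1) = 11.17×64 + 605.29×4 + 1367.56×5 = 714.88 + 2421.16 + 6837.8 = 9973.84
ΣP(t=1)Q(t=1) = 12.70×64 + 552.73×4 + 1144.94×5 = 812.8 + 2210.92 + 5724.7 = 8748.42
link = 9973.84/8748.42 = 1.140073
Link t=2→t=3:
ΣP(t=3)Q(t=2) = 9.29×69 + 636.96×4 + 1612.16×5 = 641.01 + 2547.84 + 8060.8 = 11249.65
ΣP(t=2)Q(t=2) = 11.17×69 + 605.29×4 + 1367.56×5 = 770.73 + 2421.16 + 6837.8 = 10029.69
link = 11249.65/10029.69 = 1.121635
Chained index = 100 × 1.027857 × 1.140073 × 1.121635 = 131.4368

131.44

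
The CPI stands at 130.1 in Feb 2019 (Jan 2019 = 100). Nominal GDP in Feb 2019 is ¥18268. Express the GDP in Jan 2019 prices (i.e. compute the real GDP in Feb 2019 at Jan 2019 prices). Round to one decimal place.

Real = Nominal ÷ (Index/100) = 18268 ÷ (130.1/100)
     = 18268 ÷ 1.301 = 14041.5065

14041.5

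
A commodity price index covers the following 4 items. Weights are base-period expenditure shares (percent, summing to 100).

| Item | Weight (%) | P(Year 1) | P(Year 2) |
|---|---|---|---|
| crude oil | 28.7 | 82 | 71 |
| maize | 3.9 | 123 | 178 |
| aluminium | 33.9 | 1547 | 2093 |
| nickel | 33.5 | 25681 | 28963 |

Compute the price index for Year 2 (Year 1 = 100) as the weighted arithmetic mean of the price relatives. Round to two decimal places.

114.14

crude oil: 28.7 × (71/82) = 28.7 × 0.865854 = 24.8500
maize: 3.9 × (178/123) = 3.9 × 1.447154 = 5.6439
aluminium: 33.9 × (2093/1547) = 33.9 × 1.352941 = 45.8647
nickel: 33.5 × (28963/25681) = 33.5 × 1.127799 = 37.7813
Index = Σ wᵢ·(p₁ᵢ/p₀ᵢ) = 24.8500 + 5.6439 + 45.8647 + 37.7813 = 114.1399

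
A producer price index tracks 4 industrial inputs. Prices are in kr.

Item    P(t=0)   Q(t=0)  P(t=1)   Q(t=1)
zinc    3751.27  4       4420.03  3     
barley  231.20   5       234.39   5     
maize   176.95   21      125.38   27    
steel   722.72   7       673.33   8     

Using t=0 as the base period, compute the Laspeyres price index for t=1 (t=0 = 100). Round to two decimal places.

Laspeyres price index uses base-period quantities as weights.
ΣP(t=1)·Q(t=0) = 4420.03×4 + 234.39×5 + 125.38×21 + 673.33×7 = 17680.12 + 1171.95 + 2632.98 + 4713.31 = 26198.36
ΣP(t=0)·Q(t=0) = 3751.27×4 + 231.20×5 + 176.95×21 + 722.72×7 = 15005.08 + 1156 + 3715.95 + 5059.04 = 24936.07
Index = 26198.36 / 24936.07 × 100 = 105.0621

105.06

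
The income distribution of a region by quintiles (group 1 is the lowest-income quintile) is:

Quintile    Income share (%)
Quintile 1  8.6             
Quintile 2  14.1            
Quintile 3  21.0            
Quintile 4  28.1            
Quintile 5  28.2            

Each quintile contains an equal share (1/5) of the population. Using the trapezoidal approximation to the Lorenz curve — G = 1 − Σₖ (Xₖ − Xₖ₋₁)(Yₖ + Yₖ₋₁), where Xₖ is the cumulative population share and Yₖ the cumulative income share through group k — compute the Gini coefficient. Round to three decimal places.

0.213

Cumulative income shares Yₖ: 0.0860, 0.2270, 0.4370, 0.7180, 1.0000
Σ (Xₖ−Xₖ₋₁)(Yₖ+Yₖ₋₁) = (1/5)(0.0860+0.0000) + (1/5)(0.2270+0.0860) + (1/5)(0.4370+0.2270) + (1/5)(0.7180+0.4370) + (1/5)(1.0000+0.7180)
  = 0.0172 + 0.0626 + 0.1328 + 0.2310 + 0.3436 = 0.7872
G = 1 − 0.7872 = 0.2128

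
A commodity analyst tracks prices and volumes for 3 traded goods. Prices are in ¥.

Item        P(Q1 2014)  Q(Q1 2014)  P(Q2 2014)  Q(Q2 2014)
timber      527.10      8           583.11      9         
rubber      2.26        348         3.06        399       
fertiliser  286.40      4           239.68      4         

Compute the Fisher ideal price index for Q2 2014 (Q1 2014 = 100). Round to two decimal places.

Laspeyres component (base-period weights):
ΣP(Q2 2014)Q(Q1 2014) = 583.11×8 + 3.06×348 + 239.68×4 = 4664.88 + 1064.88 + 958.72 = 6688.48
ΣP(Q1 2014)Q(Q1 2014) = 527.10×8 + 2.26×348 + 286.40×4 = 4216.8 + 786.48 + 1145.6 = 6148.88
L = 6688.48 / 6148.88 × 100 = 108.7756
Paasche component (current-period weights):
ΣP(Q2 2014)Q(Q2 2014) = 583.11×9 + 3.06×399 + 239.68×4 = 5247.99 + 1220.94 + 958.72 = 7427.65
ΣP(Q1 2014)Q(Q2 2014) = 527.10×9 + 2.26×399 + 286.40×4 = 4743.9 + 901.74 + 1145.6 = 6791.24
P = 7427.65 / 6791.24 × 100 = 109.3710
Fisher = √(L × P) = √(108.7756 × 109.3710) = 109.0729

109.07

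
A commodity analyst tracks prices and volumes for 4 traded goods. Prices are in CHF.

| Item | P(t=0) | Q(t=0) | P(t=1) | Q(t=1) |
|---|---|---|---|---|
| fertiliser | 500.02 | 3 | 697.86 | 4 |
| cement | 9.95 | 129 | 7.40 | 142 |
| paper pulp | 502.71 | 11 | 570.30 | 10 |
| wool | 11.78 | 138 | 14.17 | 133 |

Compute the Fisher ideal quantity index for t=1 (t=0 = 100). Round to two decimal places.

Laspeyres component (base-period weights):
ΣP(t=0)Q(t=1) = 500.02×4 + 9.95×142 + 502.71×10 + 11.78×133 = 2000.08 + 1412.9 + 5027.1 + 1566.74 = 10006.82
ΣP(t=0)Q(t=0) = 500.02×3 + 9.95×129 + 502.71×11 + 11.78×138 = 1500.06 + 1283.55 + 5529.81 + 1625.64 = 9939.06
L = 10006.82 / 9939.06 × 100 = 100.6818
Paasche component (current-period weights):
ΣP(t=1)Q(t=1) = 697.86×4 + 7.40×142 + 570.30×10 + 14.17×133 = 2791.44 + 1050.8 + 5703 + 1884.61 = 11429.85
ΣP(t=1)Q(t=0) = 697.86×3 + 7.40×129 + 570.30×11 + 14.17×138 = 2093.58 + 954.6 + 6273.3 + 1955.46 = 11276.94
P = 11429.85 / 11276.94 × 100 = 101.3560
Fisher = √(L × P) = √(100.6818 × 101.3560) = 101.0183

101.02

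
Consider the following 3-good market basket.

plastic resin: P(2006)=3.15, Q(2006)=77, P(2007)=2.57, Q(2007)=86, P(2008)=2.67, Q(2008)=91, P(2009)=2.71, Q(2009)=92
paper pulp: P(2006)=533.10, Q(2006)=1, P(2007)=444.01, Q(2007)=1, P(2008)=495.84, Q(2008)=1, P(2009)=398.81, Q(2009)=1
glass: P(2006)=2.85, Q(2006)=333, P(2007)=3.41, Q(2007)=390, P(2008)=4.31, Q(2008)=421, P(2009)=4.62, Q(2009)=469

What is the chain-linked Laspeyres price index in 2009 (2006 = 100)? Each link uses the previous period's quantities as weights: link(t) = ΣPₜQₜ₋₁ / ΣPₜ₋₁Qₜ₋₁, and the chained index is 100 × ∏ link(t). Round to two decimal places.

126.12

Link 2006→2007:
ΣP(2007)Q(2006) = 2.57×77 + 444.01×1 + 3.41×333 = 197.89 + 444.01 + 1135.53 = 1777.43
ΣP(2006)Q(2006) = 3.15×77 + 533.10×1 + 2.85×333 = 242.55 + 533.1 + 949.05 = 1724.7
link = 1777.43/1724.7 = 1.030573
Link 2007→2008:
ΣP(2008)Q(2007) = 2.67×86 + 495.84×1 + 4.31×390 = 229.62 + 495.84 + 1680.9 = 2406.36
ΣP(2007)Q(2007) = 2.57×86 + 444.01×1 + 3.41×390 = 221.02 + 444.01 + 1329.9 = 1994.93
link = 2406.36/1994.93 = 1.206238
Link 2008→2009:
ΣP(2009)Q(2008) = 2.71×91 + 398.81×1 + 4.62×421 = 246.61 + 398.81 + 1945.02 = 2590.44
ΣP(2008)Q(2008) = 2.67×91 + 495.84×1 + 4.31×421 = 242.97 + 495.84 + 1814.51 = 2553.32
link = 2590.44/2553.32 = 1.014538
Chained index = 100 × 1.030573 × 1.206238 × 1.014538 = 126.1189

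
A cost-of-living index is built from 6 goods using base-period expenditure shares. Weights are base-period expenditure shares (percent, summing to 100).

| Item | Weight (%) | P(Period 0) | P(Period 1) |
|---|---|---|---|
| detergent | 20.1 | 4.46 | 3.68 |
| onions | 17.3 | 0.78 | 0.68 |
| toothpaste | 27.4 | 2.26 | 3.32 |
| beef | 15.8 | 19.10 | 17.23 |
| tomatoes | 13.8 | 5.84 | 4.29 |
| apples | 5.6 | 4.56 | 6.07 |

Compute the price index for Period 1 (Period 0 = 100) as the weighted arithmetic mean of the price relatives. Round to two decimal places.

103.76

detergent: 20.1 × (3.68/4.46) = 20.1 × 0.825112 = 16.5848
onions: 17.3 × (0.68/0.78) = 17.3 × 0.871795 = 15.0821
toothpaste: 27.4 × (3.32/2.26) = 27.4 × 1.469027 = 40.2513
beef: 15.8 × (17.23/19.10) = 15.8 × 0.902094 = 14.2531
tomatoes: 13.8 × (4.29/5.84) = 13.8 × 0.734589 = 10.1373
apples: 5.6 × (6.07/4.56) = 5.6 × 1.331140 = 7.4544
Index = Σ wᵢ·(p₁ᵢ/p₀ᵢ) = 16.5848 + 15.0821 + 40.2513 + 14.2531 + 10.1373 + 7.4544 = 103.7629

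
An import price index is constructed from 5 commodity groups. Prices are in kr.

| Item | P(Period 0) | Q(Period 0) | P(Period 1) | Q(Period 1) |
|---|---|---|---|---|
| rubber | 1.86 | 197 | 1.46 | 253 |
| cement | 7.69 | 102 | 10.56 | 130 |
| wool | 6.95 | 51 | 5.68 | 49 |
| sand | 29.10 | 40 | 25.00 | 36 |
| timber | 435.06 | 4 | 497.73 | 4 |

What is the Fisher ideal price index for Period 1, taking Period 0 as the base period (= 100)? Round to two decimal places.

106.07

Laspeyres component (base-period weights):
ΣP(Period 1)Q(Period 0) = 1.46×197 + 10.56×102 + 5.68×51 + 25.00×40 + 497.73×4 = 287.62 + 1077.12 + 289.68 + 1000 + 1990.92 = 4645.34
ΣP(Period 0)Q(Period 0) = 1.86×197 + 7.69×102 + 6.95×51 + 29.10×40 + 435.06×4 = 366.42 + 784.38 + 354.45 + 1164 + 1740.24 = 4409.49
L = 4645.34 / 4409.49 × 100 = 105.3487
Paasche component (current-period weights):
ΣP(Period 1)Q(Period 1) = 1.46×253 + 10.56×130 + 5.68×49 + 25.00×36 + 497.73×4 = 369.38 + 1372.8 + 278.32 + 900 + 1990.92 = 4911.42
ΣP(Period 0)Q(Period 1) = 1.86×253 + 7.69×130 + 6.95×49 + 29.10×36 + 435.06×4 = 470.58 + 999.7 + 340.55 + 1047.6 + 1740.24 = 4598.67
P = 4911.42 / 4598.67 × 100 = 106.8009
Fisher = √(L × P) = √(105.3487 × 106.8009) = 106.0723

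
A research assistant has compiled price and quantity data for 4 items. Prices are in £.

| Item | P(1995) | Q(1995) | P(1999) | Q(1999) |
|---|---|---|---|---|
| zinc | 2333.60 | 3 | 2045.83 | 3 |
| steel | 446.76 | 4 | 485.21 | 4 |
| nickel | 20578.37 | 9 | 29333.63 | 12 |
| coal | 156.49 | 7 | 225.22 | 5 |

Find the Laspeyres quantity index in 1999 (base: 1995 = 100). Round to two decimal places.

Laspeyres quantity index uses base-period prices as weights.
ΣP(1995)·Q(1999) = 2333.60×3 + 446.76×4 + 20578.37×12 + 156.49×5 = 7000.8 + 1787.04 + 246940.44 + 782.45 = 256510.73
ΣP(1995)·Q(1995) = 2333.60×3 + 446.76×4 + 20578.37×9 + 156.49×7 = 7000.8 + 1787.04 + 185205.33 + 1095.43 = 195088.6
Index = 256510.73 / 195088.6 × 100 = 131.4842

131.48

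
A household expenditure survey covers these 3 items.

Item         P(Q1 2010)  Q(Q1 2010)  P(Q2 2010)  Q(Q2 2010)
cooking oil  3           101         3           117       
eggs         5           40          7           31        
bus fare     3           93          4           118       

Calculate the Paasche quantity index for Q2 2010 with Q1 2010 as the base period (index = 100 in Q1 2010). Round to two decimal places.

Paasche quantity index uses current-period prices as weights.
ΣP(Q2 2010)·Q(Q2 2010) = 3×117 + 7×31 + 4×118 = 351 + 217 + 472 = 1040
ΣP(Q2 2010)·Q(Q1 2010) = 3×101 + 7×40 + 4×93 = 303 + 280 + 372 = 955
Index = 1040 / 955 × 100 = 108.9005

108.90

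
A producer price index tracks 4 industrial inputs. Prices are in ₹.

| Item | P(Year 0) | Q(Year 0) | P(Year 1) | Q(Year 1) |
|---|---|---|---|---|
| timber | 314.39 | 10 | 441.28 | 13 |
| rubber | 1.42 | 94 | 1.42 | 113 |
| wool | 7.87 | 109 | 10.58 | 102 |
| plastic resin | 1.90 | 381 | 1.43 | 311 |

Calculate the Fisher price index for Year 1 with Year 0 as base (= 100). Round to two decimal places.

Laspeyres component (base-period weights):
ΣP(Year 1)Q(Year 0) = 441.28×10 + 1.42×94 + 10.58×109 + 1.43×381 = 4412.8 + 133.48 + 1153.22 + 544.83 = 6244.33
ΣP(Year 0)Q(Year 0) = 314.39×10 + 1.42×94 + 7.87×109 + 1.90×381 = 3143.9 + 133.48 + 857.83 + 723.9 = 4859.11
L = 6244.33 / 4859.11 × 100 = 128.5077
Paasche component (current-period weights):
ΣP(Year 1)Q(Year 1) = 441.28×13 + 1.42×113 + 10.58×102 + 1.43×311 = 5736.64 + 160.46 + 1079.16 + 444.73 = 7420.99
ΣP(Year 0)Q(Year 1) = 314.39×13 + 1.42×113 + 7.87×102 + 1.90×311 = 4087.07 + 160.46 + 802.74 + 590.9 = 5641.17
P = 7420.99 / 5641.17 × 100 = 131.5505
Fisher = √(L × P) = √(128.5077 × 131.5505) = 130.0202

130.02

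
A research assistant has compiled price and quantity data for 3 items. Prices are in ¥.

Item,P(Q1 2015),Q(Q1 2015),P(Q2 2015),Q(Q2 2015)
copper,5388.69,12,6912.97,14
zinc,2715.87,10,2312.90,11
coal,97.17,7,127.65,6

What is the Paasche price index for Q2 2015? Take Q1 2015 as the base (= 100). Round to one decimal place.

116.1

Paasche price index uses current-period quantities as weights.
ΣP(Q2 2015)·Q(Q2 2015) = 6912.97×14 + 2312.90×11 + 127.65×6 = 96781.58 + 25441.9 + 765.9 = 122989.38
ΣP(Q1 2015)·Q(Q2 2015) = 5388.69×14 + 2715.87×11 + 97.17×6 = 75441.66 + 29874.57 + 583.02 = 105899.25
Index = 122989.38 / 105899.25 × 100 = 116.1381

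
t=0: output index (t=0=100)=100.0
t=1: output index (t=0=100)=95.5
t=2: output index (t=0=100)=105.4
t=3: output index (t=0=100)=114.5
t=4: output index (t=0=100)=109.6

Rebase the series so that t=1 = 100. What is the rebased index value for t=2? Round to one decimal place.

Rebased(t=2) = 105.4 / 95.5 × 100 = 110.3665

110.4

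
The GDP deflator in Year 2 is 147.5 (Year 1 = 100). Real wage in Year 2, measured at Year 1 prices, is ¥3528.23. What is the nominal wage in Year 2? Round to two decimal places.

Nominal = Real × (Index/100) = 3528.23 × (147.5/100)
        = 3528.23 × 1.475 = 5204.1393

5204.14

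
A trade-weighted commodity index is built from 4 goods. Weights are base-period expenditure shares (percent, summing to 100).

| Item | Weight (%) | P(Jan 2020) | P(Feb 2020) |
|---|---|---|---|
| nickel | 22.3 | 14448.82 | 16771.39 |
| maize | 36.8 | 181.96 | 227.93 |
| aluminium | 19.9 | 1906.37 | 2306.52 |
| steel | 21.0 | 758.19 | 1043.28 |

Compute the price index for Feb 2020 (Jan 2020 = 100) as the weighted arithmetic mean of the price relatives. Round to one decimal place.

125.0

nickel: 22.3 × (16771.39/14448.82) = 22.3 × 1.160745 = 25.8846
maize: 36.8 × (227.93/181.96) = 36.8 × 1.252638 = 46.0971
aluminium: 19.9 × (2306.52/1906.37) = 19.9 × 1.209902 = 24.0770
steel: 21.0 × (1043.28/758.19) = 21.0 × 1.376014 = 28.8963
Index = Σ wᵢ·(p₁ᵢ/p₀ᵢ) = 25.8846 + 46.0971 + 24.0770 + 28.8963 = 124.9550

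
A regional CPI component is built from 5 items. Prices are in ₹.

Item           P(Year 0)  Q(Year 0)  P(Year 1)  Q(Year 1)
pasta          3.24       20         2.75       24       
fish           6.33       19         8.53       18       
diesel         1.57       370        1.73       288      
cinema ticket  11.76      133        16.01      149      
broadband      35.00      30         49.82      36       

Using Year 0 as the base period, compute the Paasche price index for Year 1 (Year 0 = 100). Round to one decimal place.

Paasche price index uses current-period quantities as weights.
ΣP(Year 1)·Q(Year 1) = 2.75×24 + 8.53×18 + 1.73×288 + 16.01×149 + 49.82×36 = 66 + 153.54 + 498.24 + 2385.49 + 1793.52 = 4896.79
ΣP(Year 0)·Q(Year 1) = 3.24×24 + 6.33×18 + 1.57×288 + 11.76×149 + 35.00×36 = 77.76 + 113.94 + 452.16 + 1752.24 + 1260 = 3656.1
Index = 4896.79 / 3656.1 × 100 = 133.9348

133.9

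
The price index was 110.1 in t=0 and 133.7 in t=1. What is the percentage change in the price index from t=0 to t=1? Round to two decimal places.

Change = (133.7 − 110.1) / 110.1 × 100
       = 23.6 / 110.1 × 100 = 21.4351%

21.44%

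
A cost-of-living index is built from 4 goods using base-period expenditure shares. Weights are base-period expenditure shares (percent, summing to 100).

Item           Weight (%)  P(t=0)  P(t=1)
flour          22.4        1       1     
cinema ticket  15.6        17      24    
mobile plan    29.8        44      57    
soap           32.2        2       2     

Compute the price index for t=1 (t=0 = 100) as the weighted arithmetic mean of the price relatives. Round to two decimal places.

115.23

flour: 22.4 × (1/1) = 22.4 × 1.000000 = 22.4000
cinema ticket: 15.6 × (24/17) = 15.6 × 1.411765 = 22.0235
mobile plan: 29.8 × (57/44) = 29.8 × 1.295455 = 38.6045
soap: 32.2 × (2/2) = 32.2 × 1.000000 = 32.2000
Index = Σ wᵢ·(p₁ᵢ/p₀ᵢ) = 22.4000 + 22.0235 + 38.6045 + 32.2000 = 115.2281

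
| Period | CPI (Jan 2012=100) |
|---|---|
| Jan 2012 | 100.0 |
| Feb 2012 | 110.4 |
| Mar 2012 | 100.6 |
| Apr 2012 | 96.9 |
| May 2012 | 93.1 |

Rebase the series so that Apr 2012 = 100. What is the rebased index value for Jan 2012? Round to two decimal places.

103.20

Rebased(Jan 2012) = 100.0 / 96.9 × 100 = 103.1992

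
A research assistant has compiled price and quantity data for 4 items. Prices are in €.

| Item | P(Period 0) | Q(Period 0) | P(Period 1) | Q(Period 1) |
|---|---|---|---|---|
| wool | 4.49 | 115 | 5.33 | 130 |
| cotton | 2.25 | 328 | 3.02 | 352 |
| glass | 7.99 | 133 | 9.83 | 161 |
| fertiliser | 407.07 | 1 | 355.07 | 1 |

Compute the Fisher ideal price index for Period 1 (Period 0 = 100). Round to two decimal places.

120.12

Laspeyres component (base-period weights):
ΣP(Period 1)Q(Period 0) = 5.33×115 + 3.02×328 + 9.83×133 + 355.07×1 = 612.95 + 990.56 + 1307.39 + 355.07 = 3265.97
ΣP(Period 0)Q(Period 0) = 4.49×115 + 2.25×328 + 7.99×133 + 407.07×1 = 516.35 + 738 + 1062.67 + 407.07 = 2724.09
L = 3265.97 / 2724.09 × 100 = 119.8921
Paasche component (current-period weights):
ΣP(Period 1)Q(Period 1) = 5.33×130 + 3.02×352 + 9.83×161 + 355.07×1 = 692.9 + 1063.04 + 1582.63 + 355.07 = 3693.64
ΣP(Period 0)Q(Period 1) = 4.49×130 + 2.25×352 + 7.99×161 + 407.07×1 = 583.7 + 792 + 1286.39 + 407.07 = 3069.16
P = 3693.64 / 3069.16 × 100 = 120.3469
Fisher = √(L × P) = √(119.8921 × 120.3469) = 120.1193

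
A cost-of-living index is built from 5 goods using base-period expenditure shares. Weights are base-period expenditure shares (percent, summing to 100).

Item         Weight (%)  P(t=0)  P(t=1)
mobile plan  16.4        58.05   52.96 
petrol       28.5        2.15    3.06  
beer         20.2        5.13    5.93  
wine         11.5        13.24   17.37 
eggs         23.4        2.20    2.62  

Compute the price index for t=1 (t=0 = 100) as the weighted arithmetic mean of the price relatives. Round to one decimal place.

mobile plan: 16.4 × (52.96/58.05) = 16.4 × 0.912317 = 14.9620
petrol: 28.5 × (3.06/2.15) = 28.5 × 1.423256 = 40.5628
beer: 20.2 × (5.93/5.13) = 20.2 × 1.155945 = 23.3501
wine: 11.5 × (17.37/13.24) = 11.5 × 1.311934 = 15.0872
eggs: 23.4 × (2.62/2.20) = 23.4 × 1.190909 = 27.8673
Index = Σ wᵢ·(p₁ᵢ/p₀ᵢ) = 14.9620 + 40.5628 + 23.3501 + 15.0872 + 27.8673 = 121.8294

121.8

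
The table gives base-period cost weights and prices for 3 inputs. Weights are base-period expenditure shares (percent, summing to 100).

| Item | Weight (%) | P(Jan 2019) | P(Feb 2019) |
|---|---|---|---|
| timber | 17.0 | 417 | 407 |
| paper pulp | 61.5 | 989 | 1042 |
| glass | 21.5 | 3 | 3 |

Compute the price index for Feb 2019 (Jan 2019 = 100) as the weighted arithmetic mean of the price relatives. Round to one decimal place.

102.9

timber: 17.0 × (407/417) = 17.0 × 0.976019 = 16.5923
paper pulp: 61.5 × (1042/989) = 61.5 × 1.053589 = 64.7958
glass: 21.5 × (3/3) = 21.5 × 1.000000 = 21.5000
Index = Σ wᵢ·(p₁ᵢ/p₀ᵢ) = 16.5923 + 64.7958 + 21.5000 = 102.8881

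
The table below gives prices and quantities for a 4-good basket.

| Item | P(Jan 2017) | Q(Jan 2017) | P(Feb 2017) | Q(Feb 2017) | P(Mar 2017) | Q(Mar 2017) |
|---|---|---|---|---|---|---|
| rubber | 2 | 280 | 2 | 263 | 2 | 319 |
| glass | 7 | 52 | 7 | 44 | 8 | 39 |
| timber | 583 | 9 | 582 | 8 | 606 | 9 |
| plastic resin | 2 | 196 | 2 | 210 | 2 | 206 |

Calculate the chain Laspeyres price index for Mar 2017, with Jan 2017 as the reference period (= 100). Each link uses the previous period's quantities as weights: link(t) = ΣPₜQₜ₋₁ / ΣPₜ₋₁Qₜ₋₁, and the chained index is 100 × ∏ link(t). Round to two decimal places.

Link Jan 2017→Feb 2017:
ΣP(Feb 2017)Q(Jan 2017) = 2×280 + 7×52 + 582×9 + 2×196 = 560 + 364 + 5238 + 392 = 6554
ΣP(Jan 2017)Q(Jan 2017) = 2×280 + 7×52 + 583×9 + 2×196 = 560 + 364 + 5247 + 392 = 6563
link = 6554/6563 = 0.998629
Link Feb 2017→Mar 2017:
ΣP(Mar 2017)Q(Feb 2017) = 2×263 + 8×44 + 606×8 + 2×210 = 526 + 352 + 4848 + 420 = 6146
ΣP(Feb 2017)Q(Feb 2017) = 2×263 + 7×44 + 582×8 + 2×210 = 526 + 308 + 4656 + 420 = 5910
link = 6146/5910 = 1.039932
Chained index = 100 × 0.998629 × 1.039932 = 103.8506

103.85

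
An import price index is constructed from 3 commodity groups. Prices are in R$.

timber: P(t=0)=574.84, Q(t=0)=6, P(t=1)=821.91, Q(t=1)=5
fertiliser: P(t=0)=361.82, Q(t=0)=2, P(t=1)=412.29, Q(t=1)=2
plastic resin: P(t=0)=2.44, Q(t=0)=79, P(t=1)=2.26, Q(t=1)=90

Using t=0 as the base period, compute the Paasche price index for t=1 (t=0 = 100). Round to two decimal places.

134.58

Paasche price index uses current-period quantities as weights.
ΣP(t=1)·Q(t=1) = 821.91×5 + 412.29×2 + 2.26×90 = 4109.55 + 824.58 + 203.4 = 5137.53
ΣP(t=0)·Q(t=1) = 574.84×5 + 361.82×2 + 2.44×90 = 2874.2 + 723.64 + 219.6 = 3817.44
Index = 5137.53 / 3817.44 × 100 = 134.5805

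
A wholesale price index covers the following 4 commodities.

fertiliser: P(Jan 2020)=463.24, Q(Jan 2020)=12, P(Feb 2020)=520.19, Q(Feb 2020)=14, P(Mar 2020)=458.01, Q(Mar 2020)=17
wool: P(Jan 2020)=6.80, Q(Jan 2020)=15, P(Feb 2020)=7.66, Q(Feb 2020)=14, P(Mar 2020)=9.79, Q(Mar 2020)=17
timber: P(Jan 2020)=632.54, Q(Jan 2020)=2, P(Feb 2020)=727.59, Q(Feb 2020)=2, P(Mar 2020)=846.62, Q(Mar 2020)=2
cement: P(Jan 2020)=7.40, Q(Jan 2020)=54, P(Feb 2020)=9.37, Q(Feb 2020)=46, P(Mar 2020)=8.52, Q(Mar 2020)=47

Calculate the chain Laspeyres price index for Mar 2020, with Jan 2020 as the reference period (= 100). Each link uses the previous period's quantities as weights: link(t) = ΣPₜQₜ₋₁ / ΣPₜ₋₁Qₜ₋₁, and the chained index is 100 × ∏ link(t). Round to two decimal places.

105.70

Link Jan 2020→Feb 2020:
ΣP(Feb 2020)Q(Jan 2020) = 520.19×12 + 7.66×15 + 727.59×2 + 9.37×54 = 6242.28 + 114.9 + 1455.18 + 505.98 = 8318.34
ΣP(Jan 2020)Q(Jan 2020) = 463.24×12 + 6.80×15 + 632.54×2 + 7.40×54 = 5558.88 + 102 + 1265.08 + 399.6 = 7325.56
link = 8318.34/7325.56 = 1.135523
Link Feb 2020→Mar 2020:
ΣP(Mar 2020)Q(Feb 2020) = 458.01×14 + 9.79×14 + 846.62×2 + 8.52×46 = 6412.14 + 137.06 + 1693.24 + 391.92 = 8634.36
ΣP(Feb 2020)Q(Feb 2020) = 520.19×14 + 7.66×14 + 727.59×2 + 9.37×46 = 7282.66 + 107.24 + 1455.18 + 431.02 = 9276.1
link = 8634.36/9276.1 = 0.930818
Chained index = 100 × 1.135523 × 0.930818 = 105.6965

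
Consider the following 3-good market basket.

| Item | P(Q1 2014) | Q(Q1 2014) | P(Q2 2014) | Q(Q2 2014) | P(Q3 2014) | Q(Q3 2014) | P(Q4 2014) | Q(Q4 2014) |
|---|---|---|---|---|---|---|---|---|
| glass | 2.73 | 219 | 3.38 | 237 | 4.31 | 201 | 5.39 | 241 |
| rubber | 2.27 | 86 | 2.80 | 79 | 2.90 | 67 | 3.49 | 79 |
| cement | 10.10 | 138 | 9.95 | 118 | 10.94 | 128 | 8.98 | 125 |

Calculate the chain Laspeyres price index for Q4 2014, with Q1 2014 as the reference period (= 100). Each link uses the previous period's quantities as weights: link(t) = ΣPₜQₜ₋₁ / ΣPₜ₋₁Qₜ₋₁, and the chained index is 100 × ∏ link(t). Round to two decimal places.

124.85

Link Q1 2014→Q2 2014:
ΣP(Q2 2014)Q(Q1 2014) = 3.38×219 + 2.80×86 + 9.95×138 = 740.22 + 240.8 + 1373.1 = 2354.12
ΣP(Q1 2014)Q(Q1 2014) = 2.73×219 + 2.27×86 + 10.10×138 = 597.87 + 195.22 + 1393.8 = 2186.89
link = 2354.12/2186.89 = 1.076469
Link Q2 2014→Q3 2014:
ΣP(Q3 2014)Q(Q2 2014) = 4.31×237 + 2.90×79 + 10.94×118 = 1021.47 + 229.1 + 1290.92 = 2541.49
ΣP(Q2 2014)Q(Q2 2014) = 3.38×237 + 2.80×79 + 9.95×118 = 801.06 + 221.2 + 1174.1 = 2196.36
link = 2541.49/2196.36 = 1.157137
Link Q3 2014→Q4 2014:
ΣP(Q4 2014)Q(Q3 2014) = 5.39×201 + 3.49×67 + 8.98×128 = 1083.39 + 233.83 + 1149.44 = 2466.66
ΣP(Q3 2014)Q(Q3 2014) = 4.31×201 + 2.90×67 + 10.94×128 = 866.31 + 194.3 + 1400.32 = 2460.93
link = 2466.66/2460.93 = 1.002328
Chained index = 100 × 1.076469 × 1.157137 × 1.002328 = 124.8523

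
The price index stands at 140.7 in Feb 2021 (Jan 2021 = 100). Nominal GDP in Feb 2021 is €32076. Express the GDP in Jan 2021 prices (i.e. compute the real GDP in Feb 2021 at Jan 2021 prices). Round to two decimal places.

22797.44

Real = Nominal ÷ (Index/100) = 32076 ÷ (140.7/100)
     = 32076 ÷ 1.407 = 22797.4414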